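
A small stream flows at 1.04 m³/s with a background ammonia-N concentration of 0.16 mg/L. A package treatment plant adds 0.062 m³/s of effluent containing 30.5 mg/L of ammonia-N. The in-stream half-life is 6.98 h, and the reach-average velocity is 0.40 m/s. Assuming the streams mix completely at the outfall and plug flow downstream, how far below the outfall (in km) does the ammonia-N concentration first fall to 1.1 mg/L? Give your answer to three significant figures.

7.67 km

Flow-weighted average: C = (1.040·0.1600 + 0.06200·30.50) / 1.102 = 2.057/1.102 = 1.867 mg/L.
Half-life 6.98 h → k = ln 2 / 6.98 = 0.09930 h⁻¹ = 2.383 d⁻¹.
Set 1.867·exp(−k·t) = 1.1 → t = ln(1.867/1.1)/k = 19180 s = 5.327 h.
Distance = v·t = 0.40·19180 = 7671 m = 7.671 km.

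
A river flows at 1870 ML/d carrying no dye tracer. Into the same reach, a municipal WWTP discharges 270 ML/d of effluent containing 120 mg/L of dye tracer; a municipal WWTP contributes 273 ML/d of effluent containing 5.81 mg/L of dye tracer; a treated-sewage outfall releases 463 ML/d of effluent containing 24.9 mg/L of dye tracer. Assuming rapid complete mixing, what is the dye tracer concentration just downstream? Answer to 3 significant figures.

Conservation of mass: C = (1870·0 + 270.0·120.0 + 273.0·5.810 + 463.0·24.90) / 2876 = 45510/2876 = 15.83 mg/L.

15.8 mg/L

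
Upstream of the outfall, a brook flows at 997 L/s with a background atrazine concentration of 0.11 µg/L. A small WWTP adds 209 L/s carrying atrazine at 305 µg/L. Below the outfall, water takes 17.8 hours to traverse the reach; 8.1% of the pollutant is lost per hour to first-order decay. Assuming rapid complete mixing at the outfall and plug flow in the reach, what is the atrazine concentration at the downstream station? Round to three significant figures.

11.8 µg/L

Conservation of mass: C = (997.0·0.1100 + 209.0·305.0) / 1206 = 63850/1206 = 52.95 µg/L.
8.1%/h lost → k = −ln(1 − 0.081) = 0.08447 h⁻¹.
After decay, C = 52.95 × e^(−kt) = 52.95 × 0.2223 = 11.77 µg/L.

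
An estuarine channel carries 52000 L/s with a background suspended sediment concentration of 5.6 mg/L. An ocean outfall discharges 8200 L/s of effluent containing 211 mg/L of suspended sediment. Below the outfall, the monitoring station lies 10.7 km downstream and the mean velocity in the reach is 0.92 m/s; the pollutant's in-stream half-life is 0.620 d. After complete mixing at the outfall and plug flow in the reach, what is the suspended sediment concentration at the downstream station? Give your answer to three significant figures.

Conservation of mass: C = (52000·5.600 + 8200·211.0) / 60200 = 2021000/60200 = 33.58 mg/L.
Travel time t = 10.7·1000 / 0.92 = 11630 s = 3.231 h.
Half-life 0.620 d → k = ln 2 / 0.620 = 1.118 d⁻¹.
Decay over the reach: 33.58·exp(−kt) = 33.58·0.8603 = 28.89 mg/L.

28.9 mg/L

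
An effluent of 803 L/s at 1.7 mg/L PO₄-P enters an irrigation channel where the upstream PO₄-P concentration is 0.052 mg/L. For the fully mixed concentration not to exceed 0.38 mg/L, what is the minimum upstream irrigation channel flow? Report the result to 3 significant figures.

Set C_mix = 0.38: (Q·0.05200 + 803.0·1.700) / (Q + 803.0) = 0.38
→ Q = 803.0·(1.700 − 0.38)/(0.38 − 0.05200) = 3232 L/s.

3230 L/s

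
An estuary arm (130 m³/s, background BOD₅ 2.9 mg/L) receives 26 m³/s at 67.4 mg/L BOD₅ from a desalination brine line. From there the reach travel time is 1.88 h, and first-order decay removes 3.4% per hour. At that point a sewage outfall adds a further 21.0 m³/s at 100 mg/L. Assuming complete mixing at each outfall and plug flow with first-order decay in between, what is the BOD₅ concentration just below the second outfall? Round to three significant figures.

23.1 mg/L

Conservation of mass: C = (130.0·2.900 + 26.00·67.40) / 156.0 = 2129/156.0 = 13.65 mg/L; combined flow 156.0 m³/s.
3.4%/h lost → k = −ln(1 − 0.034) = 0.03459 h⁻¹.
First-order decay: C = 13.65·exp(−k·t) = 13.65·0.9370 = 12.79 mg/L.
At the second outfall, C = (156.0·12.79 + 21.00·100.0) / (156.0 + 21.00) = 23.14 mg/L.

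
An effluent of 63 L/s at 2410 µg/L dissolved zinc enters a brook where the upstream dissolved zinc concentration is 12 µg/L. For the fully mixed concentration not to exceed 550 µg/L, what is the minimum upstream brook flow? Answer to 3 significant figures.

Set C_mix = 550: (Q·12.00 + 63.00·2410) / (Q + 63.00) = 550
→ Q = 63.00·(2410 − 550)/(550 − 12.00) = 217.8 L/s.

218 L/s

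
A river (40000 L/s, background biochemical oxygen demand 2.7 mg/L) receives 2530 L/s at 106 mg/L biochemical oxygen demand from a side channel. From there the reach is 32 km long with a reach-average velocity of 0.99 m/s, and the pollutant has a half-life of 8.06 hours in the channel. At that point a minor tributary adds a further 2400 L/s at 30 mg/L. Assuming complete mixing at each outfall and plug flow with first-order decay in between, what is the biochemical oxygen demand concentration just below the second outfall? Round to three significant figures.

5.47 mg/L

After mixing, C = (40000·2.700 + 2530·106.0) / 42530 = 376200/42530 = 8.845 mg/L; combined flow 42530 L/s.
Travel time t = 32·1000 / 0.99 = 32320 s = 8.979 h.
Half-life 8.06 h → k = ln 2 / 8.06 = 0.08600 h⁻¹ = 2.064 d⁻¹.
Decay over the reach: 8.845·exp(−kt) = 8.845·0.4620 = 4.087 mg/L.
At the second outfall, C = (42530·4.087 + 2400·30.00) / (42530 + 2400) = 5.471 mg/L.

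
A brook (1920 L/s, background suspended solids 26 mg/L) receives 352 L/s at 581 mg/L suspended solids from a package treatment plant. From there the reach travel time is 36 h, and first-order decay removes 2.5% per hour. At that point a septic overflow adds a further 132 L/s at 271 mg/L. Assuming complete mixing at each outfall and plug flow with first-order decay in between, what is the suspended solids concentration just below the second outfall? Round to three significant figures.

57.4 mg/L

Conservation of mass: C = (1920·26.00 + 352.0·581.0) / 2272 = 254400/2272 = 112.0 mg/L; combined flow 2272 L/s.
2.5%/h lost → k = −ln(1 − 0.025) = 0.02532 h⁻¹.
After decay, C = 112.0 × e^(−kt) = 112.0 × 0.4019 = 45.01 mg/L.
Second outfall: C = (2272·45.01 + 132.0·271.0)/2404 = 57.42 mg/L.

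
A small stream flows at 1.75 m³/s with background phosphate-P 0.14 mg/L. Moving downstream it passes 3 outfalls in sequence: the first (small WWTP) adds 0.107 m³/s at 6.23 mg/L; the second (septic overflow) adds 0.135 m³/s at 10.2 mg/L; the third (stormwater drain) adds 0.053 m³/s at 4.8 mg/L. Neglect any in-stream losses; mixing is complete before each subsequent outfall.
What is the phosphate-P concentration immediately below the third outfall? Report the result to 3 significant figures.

1.24 mg/L

Below outfall 1: Q → 1.857 m³/s, C = (1.750·0.1400 + 0.1070·6.230)/1.857 = 0.4909 mg/L.
Below outfall 2: Q → 1.992 m³/s, C = (1.857·0.4909 + 0.1350·10.20)/1.992 = 1.149 mg/L.
Below outfall 3: Q → 2.045 m³/s, C = (1.992·1.149 + 0.05300·4.800)/2.045 = 1.244 mg/L.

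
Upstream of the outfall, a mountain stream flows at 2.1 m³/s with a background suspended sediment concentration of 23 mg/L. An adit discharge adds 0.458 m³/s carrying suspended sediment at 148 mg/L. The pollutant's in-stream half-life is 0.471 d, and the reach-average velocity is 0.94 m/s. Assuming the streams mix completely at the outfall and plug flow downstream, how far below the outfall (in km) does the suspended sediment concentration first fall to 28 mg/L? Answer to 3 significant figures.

Conservation of mass: C = (2.100·23.00 + 0.4580·148.0) / 2.558 = 116.1/2.558 = 45.38 mg/L.
Half-life 0.471 d → k = ln 2 / 0.471 = 1.472 d⁻¹.
Set 45.38·exp(−k·t) = 28 → t = ln(45.38/28)/k = 28350 s = 7.875 h.
Distance = v·t = 0.94·28350 = 26650 m = 26.65 km.

26.6 km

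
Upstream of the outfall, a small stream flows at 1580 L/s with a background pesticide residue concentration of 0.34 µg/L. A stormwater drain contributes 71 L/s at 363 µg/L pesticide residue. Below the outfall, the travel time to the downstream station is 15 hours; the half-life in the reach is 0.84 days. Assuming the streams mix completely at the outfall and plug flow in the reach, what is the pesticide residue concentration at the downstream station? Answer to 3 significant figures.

9.51 µg/L

Mixed concentration C = ΣQC/ΣQ = (1580·0.3400 + 71.00·363.0) / 1651 = 26310/1651 = 15.94 µg/L.
Half-life 0.84 d → k = ln 2 / 0.84 = 0.8252 d⁻¹.
After decay, C = 15.94 × e^(−kt) = 15.94 × 0.5971 = 9.515 µg/L.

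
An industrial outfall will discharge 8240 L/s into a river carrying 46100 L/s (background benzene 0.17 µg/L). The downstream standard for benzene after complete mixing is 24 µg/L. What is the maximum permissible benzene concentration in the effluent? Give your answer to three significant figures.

157 µg/L

At the limit, (Qr·Cr + Qe·Cₑ)/(Qr + Qe) = 24:
Cₑ = (54340·24 − 46100·0.1700) / 8240 = 157.3 µg/L.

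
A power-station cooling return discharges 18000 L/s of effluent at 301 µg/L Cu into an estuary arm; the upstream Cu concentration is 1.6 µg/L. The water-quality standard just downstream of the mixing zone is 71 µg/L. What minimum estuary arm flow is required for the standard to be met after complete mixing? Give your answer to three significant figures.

59700 L/s

Set C_mix = 71: (Q·1.600 + 18000·301.0) / (Q + 18000) = 71
→ Q = 18000·(301.0 − 71)/(71 − 1.600) = 59650 L/s.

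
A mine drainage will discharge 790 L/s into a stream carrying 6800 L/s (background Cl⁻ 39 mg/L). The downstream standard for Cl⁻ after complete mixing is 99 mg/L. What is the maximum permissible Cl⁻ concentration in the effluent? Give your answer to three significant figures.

615 mg/L

At the limit, (Qr·Cr + Qe·Cₑ)/(Qr + Qe) = 99:
Cₑ = (7590·99 − 6800·39.00) / 790.0 = 615.5 mg/L.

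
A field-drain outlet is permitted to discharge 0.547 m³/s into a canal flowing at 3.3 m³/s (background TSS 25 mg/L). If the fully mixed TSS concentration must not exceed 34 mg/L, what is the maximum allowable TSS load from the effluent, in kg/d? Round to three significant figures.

4170 kg/d

Mass balance at the limit: 3.300·25.00 + 0.5470·Cₑ = 3.847·34 → Cₑ = 88.30 mg/L.
Load = 0.5470 m³/s × 88.30 g/m³ × 86 400 s/d = 4173 kg/d.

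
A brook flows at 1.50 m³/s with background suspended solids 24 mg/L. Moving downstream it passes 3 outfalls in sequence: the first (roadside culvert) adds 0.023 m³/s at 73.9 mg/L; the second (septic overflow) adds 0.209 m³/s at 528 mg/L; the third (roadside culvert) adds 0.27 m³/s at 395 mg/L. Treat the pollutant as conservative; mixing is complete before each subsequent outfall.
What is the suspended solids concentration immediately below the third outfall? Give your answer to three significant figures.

Below outfall 1: Q → 1.523 m³/s, C = (1.500·24.00 + 0.02300·73.90)/1.523 = 24.75 mg/L.
Below outfall 2: Q → 1.732 m³/s, C = (1.523·24.75 + 0.2090·528.0)/1.732 = 85.48 mg/L.
Below outfall 3: Q → 2.002 m³/s, C = (1.732·85.48 + 0.2700·395.0)/2.002 = 127.2 mg/L.

127 mg/L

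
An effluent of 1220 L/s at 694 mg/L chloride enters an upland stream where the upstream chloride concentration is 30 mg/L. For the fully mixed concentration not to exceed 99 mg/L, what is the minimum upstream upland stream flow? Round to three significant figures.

10500 L/s

Set C_mix = 99: (Q·30.00 + 1220·694.0) / (Q + 1220) = 99
→ Q = 1220·(694.0 − 99)/(99 − 30.00) = 10520 L/s.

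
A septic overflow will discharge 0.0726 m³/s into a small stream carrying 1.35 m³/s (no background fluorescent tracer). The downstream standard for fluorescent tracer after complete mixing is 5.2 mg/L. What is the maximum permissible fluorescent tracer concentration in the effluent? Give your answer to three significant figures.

102 mg/L

At the limit, (Qr·Cr + Qe·Cₑ)/(Qr + Qe) = 5.2:
Cₑ = (1.423·5.2 − 1.350·0) / 0.07260 = 101.9 mg/L.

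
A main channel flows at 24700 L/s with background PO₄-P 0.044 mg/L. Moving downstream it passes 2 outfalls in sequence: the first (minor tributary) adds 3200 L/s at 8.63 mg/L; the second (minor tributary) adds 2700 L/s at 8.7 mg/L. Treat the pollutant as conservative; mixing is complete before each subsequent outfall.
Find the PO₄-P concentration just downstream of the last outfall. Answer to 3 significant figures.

1.71 mg/L

Below outfall 1: Q → 27900 L/s, C = (24700·0.04400 + 3200·8.630)/27900 = 1.029 mg/L.
Below outfall 2: Q → 30600 L/s, C = (27900·1.029 + 2700·8.700)/30600 = 1.706 mg/L.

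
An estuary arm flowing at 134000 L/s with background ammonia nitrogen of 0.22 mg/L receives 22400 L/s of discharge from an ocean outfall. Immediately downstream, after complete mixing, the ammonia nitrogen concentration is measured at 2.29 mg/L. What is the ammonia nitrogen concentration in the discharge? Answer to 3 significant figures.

Mass balance: 134000·0.2200 + 22400·Cₑ = 156400·2.290
→ Cₑ = (156400·2.290 − 134000·0.2200) / 22400 = 14.67 mg/L.

14.7 mg/L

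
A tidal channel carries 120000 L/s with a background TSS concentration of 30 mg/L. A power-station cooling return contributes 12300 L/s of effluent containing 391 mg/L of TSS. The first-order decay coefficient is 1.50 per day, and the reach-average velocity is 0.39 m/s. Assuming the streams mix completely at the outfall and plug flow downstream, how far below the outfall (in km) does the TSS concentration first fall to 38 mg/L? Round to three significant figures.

11.6 km

After mixing, C = (120000·30.00 + 12300·391.0) / 132300 = 8409000/132300 = 63.56 mg/L.
Set 63.56·exp(−k·t) = 38 → t = ln(63.56/38)/k = 29630 s = 8.231 h.
Distance = v·t = 0.39·29630 = 11560 m = 11.56 km.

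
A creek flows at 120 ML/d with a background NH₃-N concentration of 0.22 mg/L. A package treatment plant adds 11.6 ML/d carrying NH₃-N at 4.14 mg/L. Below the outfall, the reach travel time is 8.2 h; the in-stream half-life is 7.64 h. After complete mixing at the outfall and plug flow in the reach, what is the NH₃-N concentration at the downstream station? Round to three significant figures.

0.269 mg/L

After mixing, C = (120.0·0.2200 + 11.60·4.140) / 131.6 = 74.42/131.6 = 0.5655 mg/L.
Half-life 7.64 h → k = ln 2 / 7.64 = 0.09073 h⁻¹ = 2.177 d⁻¹.
After decay, C = 0.5655 × e^(−kt) = 0.5655 × 0.4752 = 0.2688 mg/L.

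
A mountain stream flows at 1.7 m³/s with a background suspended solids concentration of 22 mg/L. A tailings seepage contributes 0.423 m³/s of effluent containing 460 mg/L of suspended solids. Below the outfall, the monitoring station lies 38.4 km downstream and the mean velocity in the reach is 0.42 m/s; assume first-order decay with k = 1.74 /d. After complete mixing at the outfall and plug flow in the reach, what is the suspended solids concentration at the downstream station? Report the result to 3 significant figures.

17.3 mg/L

Conservation of mass: C = (1.700·22.00 + 0.4230·460.0) / 2.123 = 232.0/2.123 = 109.3 mg/L.
Travel time t = 38.4·1000 / 0.42 = 91430 s = 25.40 h.
Applying C = C₀e^(−kt): 109.3 × 0.1586 = 17.33 mg/L.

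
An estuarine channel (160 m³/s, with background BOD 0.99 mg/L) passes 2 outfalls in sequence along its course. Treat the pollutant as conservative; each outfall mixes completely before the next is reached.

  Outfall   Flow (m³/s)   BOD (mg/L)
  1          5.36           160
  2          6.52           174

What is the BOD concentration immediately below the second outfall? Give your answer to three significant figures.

After outfall 1: Q = 160.0 + 5.360 = 165.4 m³/s; C = (160.0·0.9900 + 5.360·160.0)/165.4 = 6.144 mg/L.
After outfall 2: Q = 165.4 + 6.520 = 171.9 m³/s; C = (165.4·6.144 + 6.520·174.0)/171.9 = 12.51 mg/L.

12.5 mg/L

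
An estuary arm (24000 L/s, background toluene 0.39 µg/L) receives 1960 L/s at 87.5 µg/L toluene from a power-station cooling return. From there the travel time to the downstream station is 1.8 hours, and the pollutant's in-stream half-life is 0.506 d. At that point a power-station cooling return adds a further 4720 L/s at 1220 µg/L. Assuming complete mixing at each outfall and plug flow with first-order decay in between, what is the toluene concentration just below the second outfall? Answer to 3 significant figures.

193 µg/L

Flow-weighted average: C = (24000·0.3900 + 1960·87.50) / 25960 = 180900/25960 = 6.967 µg/L; combined flow 25960 L/s.
Half-life 0.506 d → k = ln 2 / 0.506 = 1.370 d⁻¹.
After decay, C = 6.967 × e^(−kt) = 6.967 × 0.9024 = 6.287 µg/L.
At the second outfall, C = (25960·6.287 + 4720·1220) / (25960 + 4720) = 193.0 µg/L.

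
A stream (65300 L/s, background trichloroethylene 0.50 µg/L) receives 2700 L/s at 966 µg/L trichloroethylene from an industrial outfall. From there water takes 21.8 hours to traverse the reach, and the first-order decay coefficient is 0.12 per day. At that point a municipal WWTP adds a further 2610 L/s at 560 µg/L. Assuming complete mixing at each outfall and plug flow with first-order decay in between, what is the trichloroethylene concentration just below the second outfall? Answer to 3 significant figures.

Flow-weighted average: C = (65300·0.5000 + 2700·966.0) / 68000 = 2641000/68000 = 38.84 µg/L; combined flow 68000 L/s.
First-order decay: C = 38.84·exp(−k·t) = 38.84·0.8967 = 34.83 µg/L.
Second outfall: C = (68000·34.83 + 2610·560.0)/70610 = 54.24 µg/L.

54.2 µg/L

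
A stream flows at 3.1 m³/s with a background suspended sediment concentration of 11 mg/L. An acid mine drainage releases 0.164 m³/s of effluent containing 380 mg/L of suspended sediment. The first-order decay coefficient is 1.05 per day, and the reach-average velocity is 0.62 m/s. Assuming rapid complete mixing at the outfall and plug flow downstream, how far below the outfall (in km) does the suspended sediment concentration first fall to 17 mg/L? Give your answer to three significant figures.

After mixing, C = (3.100·11.00 + 0.1640·380.0) / 3.264 = 96.42/3.264 = 29.54 mg/L.
Set 29.54·exp(−k·t) = 17 → t = ln(29.54/17)/k = 45470 s = 12.63 h.
Distance = v·t = 0.62·45470 = 28190 m = 28.19 km.

28.2 km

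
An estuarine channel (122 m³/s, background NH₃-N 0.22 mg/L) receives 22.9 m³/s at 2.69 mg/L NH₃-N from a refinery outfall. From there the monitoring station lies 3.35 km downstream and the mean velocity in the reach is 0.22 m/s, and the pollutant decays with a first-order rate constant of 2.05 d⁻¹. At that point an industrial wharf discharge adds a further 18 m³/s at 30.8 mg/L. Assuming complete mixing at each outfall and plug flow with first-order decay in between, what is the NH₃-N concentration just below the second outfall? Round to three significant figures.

3.78 mg/L

After mixing, C = (122.0·0.2200 + 22.90·2.690) / 144.9 = 88.44/144.9 = 0.6104 mg/L; combined flow 144.9 m³/s.
Travel time t = 3.35·1000 / 0.22 = 15230 s = 4.230 h.
First-order decay: C = 0.6104·exp(−k·t) = 0.6104·0.6968 = 0.4253 mg/L.
Second outfall: C = (144.9·0.4253 + 18.00·30.80)/162.9 = 3.782 mg/L.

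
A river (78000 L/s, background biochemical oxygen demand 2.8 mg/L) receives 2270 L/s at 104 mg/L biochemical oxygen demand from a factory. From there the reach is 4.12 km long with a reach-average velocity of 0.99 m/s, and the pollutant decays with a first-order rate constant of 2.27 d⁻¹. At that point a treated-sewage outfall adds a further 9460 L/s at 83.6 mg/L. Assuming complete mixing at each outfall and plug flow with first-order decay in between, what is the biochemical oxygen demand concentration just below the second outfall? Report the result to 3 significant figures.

13.4 mg/L

Mixed concentration C = ΣQC/ΣQ = (78000·2.800 + 2270·104.0) / 80270 = 454500/80270 = 5.662 mg/L; combined flow 80270 L/s.
Travel time t = 4.12·1000 / 0.99 = 4162 s = 1.156 h.
First-order decay: C = 5.662·exp(−k·t) = 5.662·0.8964 = 5.075 mg/L.
At the second outfall, C = (80270·5.075 + 9460·83.60) / (80270 + 9460) = 13.35 mg/L.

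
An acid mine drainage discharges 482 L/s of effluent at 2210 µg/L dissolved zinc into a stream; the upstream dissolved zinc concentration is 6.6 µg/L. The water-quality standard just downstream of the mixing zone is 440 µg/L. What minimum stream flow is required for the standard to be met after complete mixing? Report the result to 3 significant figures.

Set C_mix = 440: (Q·6.600 + 482.0·2210) / (Q + 482.0) = 440
→ Q = 482.0·(2210 − 440)/(440 − 6.600) = 1968 L/s.

1970 L/s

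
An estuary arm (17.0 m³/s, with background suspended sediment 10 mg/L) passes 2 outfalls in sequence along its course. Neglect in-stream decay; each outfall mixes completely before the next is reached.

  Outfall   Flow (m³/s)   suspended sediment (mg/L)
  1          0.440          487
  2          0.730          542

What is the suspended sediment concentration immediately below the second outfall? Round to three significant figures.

Below outfall 1: Q → 17.44 m³/s, C = (17.00·10.00 + 0.4400·487.0)/17.44 = 22.03 mg/L.
Below outfall 2: Q → 18.17 m³/s, C = (17.44·22.03 + 0.7300·542.0)/18.17 = 42.92 mg/L.

42.9 mg/L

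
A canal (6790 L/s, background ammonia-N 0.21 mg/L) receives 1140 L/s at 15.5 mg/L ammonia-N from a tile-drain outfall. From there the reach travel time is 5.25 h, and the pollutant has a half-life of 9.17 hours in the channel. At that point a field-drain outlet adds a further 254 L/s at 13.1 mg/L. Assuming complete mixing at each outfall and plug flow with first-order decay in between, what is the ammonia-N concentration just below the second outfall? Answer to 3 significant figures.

Conservation of mass: C = (6790·0.2100 + 1140·15.50) / 7930 = 19100/7930 = 2.408 mg/L; combined flow 7930 L/s.
Half-life 9.17 h → k = ln 2 / 9.17 = 0.07559 h⁻¹ = 1.814 d⁻¹.
First-order decay: C = 2.408·exp(−k·t) = 2.408·0.6724 = 1.619 mg/L.
Second outfall: C = (7930·1.619 + 254.0·13.10)/8184 = 1.976 mg/L.

1.98 mg/L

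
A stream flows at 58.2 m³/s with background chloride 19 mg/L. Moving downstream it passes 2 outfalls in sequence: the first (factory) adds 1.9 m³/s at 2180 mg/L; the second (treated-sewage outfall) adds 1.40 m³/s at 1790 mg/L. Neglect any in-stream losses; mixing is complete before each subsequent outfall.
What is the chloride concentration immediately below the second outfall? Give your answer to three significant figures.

Outfall 1: combined Q = 60.10 m³/s; C = (58.20·19.00 + 1.900·2180)/60.10 = 87.32 mg/L.
Outfall 2: combined Q = 61.50 m³/s; C = (60.10·87.32 + 1.400·1790)/61.50 = 126.1 mg/L.

126 mg/L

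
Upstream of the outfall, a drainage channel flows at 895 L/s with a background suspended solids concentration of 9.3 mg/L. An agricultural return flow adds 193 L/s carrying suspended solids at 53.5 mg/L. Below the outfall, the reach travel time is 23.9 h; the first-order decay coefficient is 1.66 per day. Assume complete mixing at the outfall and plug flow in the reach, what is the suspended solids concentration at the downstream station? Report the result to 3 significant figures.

3.28 mg/L

Mixed concentration C = ΣQC/ΣQ = (895.0·9.300 + 193.0·53.50) / 1088 = 18650/1088 = 17.14 mg/L.
Decay over the reach: 17.14·exp(−kt) = 17.14·0.1915 = 3.282 mg/L.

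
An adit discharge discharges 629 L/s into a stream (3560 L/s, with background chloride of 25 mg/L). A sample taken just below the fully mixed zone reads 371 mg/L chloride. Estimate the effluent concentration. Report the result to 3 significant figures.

Mass balance: 3560·25.00 + 629.0·Cₑ = 4189·371.0
→ Cₑ = (4189·371.0 − 3560·25.00) / 629.0 = 2329 mg/L.

2330 mg/L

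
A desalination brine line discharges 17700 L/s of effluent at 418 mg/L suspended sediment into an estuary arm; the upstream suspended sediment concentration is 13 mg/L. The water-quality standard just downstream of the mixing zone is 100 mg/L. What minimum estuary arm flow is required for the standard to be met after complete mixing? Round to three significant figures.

64700 L/s

Set C_mix = 100: (Q·13.00 + 17700·418.0) / (Q + 17700) = 100
→ Q = 17700·(418.0 − 100)/(100 − 13.00) = 64700 L/s.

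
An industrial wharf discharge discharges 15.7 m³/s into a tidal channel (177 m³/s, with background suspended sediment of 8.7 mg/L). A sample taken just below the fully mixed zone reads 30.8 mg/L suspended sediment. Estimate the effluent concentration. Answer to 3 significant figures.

Mass balance: 177.0·8.700 + 15.70·Cₑ = 192.7·30.80
→ Cₑ = (192.7·30.80 − 177.0·8.700) / 15.70 = 280.0 mg/L.

280 mg/L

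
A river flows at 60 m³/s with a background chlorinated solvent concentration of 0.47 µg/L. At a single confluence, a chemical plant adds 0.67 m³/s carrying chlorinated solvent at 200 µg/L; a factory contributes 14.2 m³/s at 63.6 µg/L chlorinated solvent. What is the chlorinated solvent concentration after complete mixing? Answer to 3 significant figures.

After mixing, C = (60.00·0.4700 + 0.6700·200.0 + 14.20·63.60) / 74.87 = 1065/74.87 = 14.23 µg/L.

14.2 µg/L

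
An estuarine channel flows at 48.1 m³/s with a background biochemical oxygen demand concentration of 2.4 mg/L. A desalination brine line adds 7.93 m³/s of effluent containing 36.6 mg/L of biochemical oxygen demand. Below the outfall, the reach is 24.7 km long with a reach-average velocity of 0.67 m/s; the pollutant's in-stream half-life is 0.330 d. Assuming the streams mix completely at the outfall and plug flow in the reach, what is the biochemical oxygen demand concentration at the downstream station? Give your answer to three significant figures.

Mixed concentration C = ΣQC/ΣQ = (48.10·2.400 + 7.930·36.60) / 56.03 = 405.7/56.03 = 7.240 mg/L.
Travel time t = 24.7·1000 / 0.67 = 36870 s = 10.24 h.
Half-life 0.330 d → k = ln 2 / 0.330 = 2.100 d⁻¹.
Applying C = C₀e^(−kt): 7.240 × 0.4081 = 2.955 mg/L.

2.95 mg/L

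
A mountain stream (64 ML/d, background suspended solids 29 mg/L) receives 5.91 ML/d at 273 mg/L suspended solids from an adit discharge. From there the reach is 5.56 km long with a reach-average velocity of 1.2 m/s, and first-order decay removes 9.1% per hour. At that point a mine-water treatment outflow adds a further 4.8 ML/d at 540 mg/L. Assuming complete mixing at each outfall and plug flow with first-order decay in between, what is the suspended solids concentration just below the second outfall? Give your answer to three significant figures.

Flow-weighted average: C = (64.00·29.00 + 5.910·273.0) / 69.91 = 3469/69.91 = 49.63 mg/L; combined flow 69.91 ML/d.
Travel time t = 5.56·1000 / 1.2 = 4633 s = 1.287 h.
9.1%/h lost → k = −ln(1 − 0.091) = 0.09541 h⁻¹.
Decay over the reach: 49.63·exp(−kt) = 49.63·0.8844 = 43.89 mg/L.
At the second outfall, C = (69.91·43.89 + 4.800·540.0) / (69.91 + 4.800) = 75.77 mg/L.

75.8 mg/L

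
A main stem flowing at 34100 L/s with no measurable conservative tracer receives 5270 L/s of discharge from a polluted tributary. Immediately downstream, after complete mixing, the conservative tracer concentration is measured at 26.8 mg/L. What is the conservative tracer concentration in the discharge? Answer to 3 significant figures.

200 mg/L

Mass balance: 34100·0 + 5270·Cₑ = 39370·26.80
→ Cₑ = (39370·26.80 − 34100·0) / 5270 = 200.2 mg/L.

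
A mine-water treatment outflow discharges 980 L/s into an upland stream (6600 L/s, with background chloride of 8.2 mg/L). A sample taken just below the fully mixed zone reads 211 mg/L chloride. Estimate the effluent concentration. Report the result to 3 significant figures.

Mass balance: 6600·8.200 + 980.0·Cₑ = 7580·211.0
→ Cₑ = (7580·211.0 − 6600·8.200) / 980.0 = 1577 mg/L.

1580 mg/L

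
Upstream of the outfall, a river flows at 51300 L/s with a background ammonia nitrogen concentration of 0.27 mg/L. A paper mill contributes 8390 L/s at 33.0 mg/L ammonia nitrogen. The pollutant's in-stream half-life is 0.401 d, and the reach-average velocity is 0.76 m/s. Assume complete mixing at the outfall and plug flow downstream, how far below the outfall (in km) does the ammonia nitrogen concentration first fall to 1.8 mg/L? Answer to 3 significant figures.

37.8 km

Conservation of mass: C = (51300·0.2700 + 8390·33.00) / 59690 = 290700/59690 = 4.871 mg/L.
Half-life 0.401 d → k = ln 2 / 0.401 = 1.729 d⁻¹.
Set 4.871·exp(−k·t) = 1.8 → t = ln(4.871/1.8)/k = 49750 s = 13.82 h.
Distance = v·t = 0.76·49750 = 37810 m = 37.81 km.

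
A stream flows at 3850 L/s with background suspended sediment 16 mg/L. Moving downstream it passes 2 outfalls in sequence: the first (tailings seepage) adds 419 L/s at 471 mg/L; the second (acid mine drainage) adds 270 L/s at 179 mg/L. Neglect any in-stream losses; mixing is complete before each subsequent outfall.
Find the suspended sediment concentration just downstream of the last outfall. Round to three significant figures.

After outfall 1: Q = 3850 + 419.0 = 4269 L/s; C = (3850·16.00 + 419.0·471.0)/4269 = 60.66 mg/L.
After outfall 2: Q = 4269 + 270.0 = 4539 L/s; C = (4269·60.66 + 270.0·179.0)/4539 = 67.70 mg/L.

67.7 mg/L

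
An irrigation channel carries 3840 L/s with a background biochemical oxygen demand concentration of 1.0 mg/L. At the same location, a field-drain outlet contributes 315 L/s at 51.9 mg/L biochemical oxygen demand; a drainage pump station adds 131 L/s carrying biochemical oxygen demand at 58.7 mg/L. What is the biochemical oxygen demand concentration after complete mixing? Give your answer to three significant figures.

6.50 mg/L

After mixing, C = (3840·1.000 + 315.0·51.90 + 131.0·58.70) / 4286 = 27880/4286 = 6.504 mg/L.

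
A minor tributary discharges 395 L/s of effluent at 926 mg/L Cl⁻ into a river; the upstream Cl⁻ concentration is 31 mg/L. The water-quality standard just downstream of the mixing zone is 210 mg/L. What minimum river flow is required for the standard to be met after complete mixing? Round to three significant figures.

1580 L/s

Set C_mix = 210: (Q·31.00 + 395.0·926.0) / (Q + 395.0) = 210
→ Q = 395.0·(926.0 − 210)/(210 − 31.00) = 1580 L/s.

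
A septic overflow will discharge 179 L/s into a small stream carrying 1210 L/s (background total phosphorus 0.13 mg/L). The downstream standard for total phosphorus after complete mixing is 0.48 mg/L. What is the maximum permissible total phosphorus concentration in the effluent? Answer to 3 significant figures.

At the limit, (Qr·Cr + Qe·Cₑ)/(Qr + Qe) = 0.48:
Cₑ = (1389·0.48 − 1210·0.1300) / 179.0 = 2.846 mg/L.

2.85 mg/L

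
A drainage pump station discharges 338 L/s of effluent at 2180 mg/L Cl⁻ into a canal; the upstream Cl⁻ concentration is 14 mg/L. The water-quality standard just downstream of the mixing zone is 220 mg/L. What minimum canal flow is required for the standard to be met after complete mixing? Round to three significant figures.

Set C_mix = 220: (Q·14.00 + 338.0·2180) / (Q + 338.0) = 220
→ Q = 338.0·(2180 − 220)/(220 − 14.00) = 3216 L/s.

3220 L/s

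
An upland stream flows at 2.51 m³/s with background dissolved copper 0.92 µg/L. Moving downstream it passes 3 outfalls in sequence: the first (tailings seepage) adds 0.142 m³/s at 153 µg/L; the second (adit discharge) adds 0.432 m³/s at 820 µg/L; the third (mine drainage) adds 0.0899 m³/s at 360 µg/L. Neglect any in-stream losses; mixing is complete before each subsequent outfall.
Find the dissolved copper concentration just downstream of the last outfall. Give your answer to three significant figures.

129 µg/L

Below outfall 1: Q → 2.652 m³/s, C = (2.510·0.9200 + 0.1420·153.0)/2.652 = 9.063 µg/L.
Below outfall 2: Q → 3.084 m³/s, C = (2.652·9.063 + 0.4320·820.0)/3.084 = 122.7 µg/L.
Below outfall 3: Q → 3.174 m³/s, C = (3.084·122.7 + 0.08990·360.0)/3.174 = 129.4 µg/L.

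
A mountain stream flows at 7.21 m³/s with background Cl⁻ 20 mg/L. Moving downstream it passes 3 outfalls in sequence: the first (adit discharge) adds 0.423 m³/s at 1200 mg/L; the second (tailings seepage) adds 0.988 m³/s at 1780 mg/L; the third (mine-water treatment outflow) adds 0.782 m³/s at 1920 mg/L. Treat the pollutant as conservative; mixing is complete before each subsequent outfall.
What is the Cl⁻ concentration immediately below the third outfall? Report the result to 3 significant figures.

Outfall 1: combined Q = 7.633 m³/s; C = (7.210·20.00 + 0.4230·1200)/7.633 = 85.39 mg/L.
Outfall 2: combined Q = 8.621 m³/s; C = (7.633·85.39 + 0.9880·1780)/8.621 = 279.6 mg/L.
Outfall 3: combined Q = 9.403 m³/s; C = (8.621·279.6 + 0.7820·1920)/9.403 = 416.0 mg/L.

416 mg/L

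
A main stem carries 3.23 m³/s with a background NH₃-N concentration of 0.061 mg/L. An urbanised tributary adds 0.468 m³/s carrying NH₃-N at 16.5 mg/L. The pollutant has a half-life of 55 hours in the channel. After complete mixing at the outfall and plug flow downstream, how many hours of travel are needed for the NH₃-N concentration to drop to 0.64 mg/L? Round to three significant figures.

95.8 h

Mixed concentration C = ΣQC/ΣQ = (3.230·0.06100 + 0.4680·16.50) / 3.698 = 7.919/3.698 = 2.141 mg/L.
Half-life 55 h → k = ln 2 / 55 = 0.01260 h⁻¹ = 0.3025 d⁻¹.
2.141·exp(−k·t) = 0.64 → t = ln(2.141/0.64)/k = 345000 s = 95.83 h.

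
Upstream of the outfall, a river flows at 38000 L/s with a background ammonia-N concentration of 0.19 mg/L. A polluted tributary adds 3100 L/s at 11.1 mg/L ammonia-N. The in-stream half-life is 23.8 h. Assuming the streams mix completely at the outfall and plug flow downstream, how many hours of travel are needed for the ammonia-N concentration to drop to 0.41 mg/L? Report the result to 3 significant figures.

Conservation of mass: C = (38000·0.1900 + 3100·11.10) / 41100 = 41630/41100 = 1.013 mg/L.
Half-life 23.8 h → k = ln 2 / 23.8 = 0.02912 h⁻¹ = 0.6990 d⁻¹.
1.013·exp(−k·t) = 0.41 → t = ln(1.013/0.41)/k = 111800 s = 31.05 h.

31.1 h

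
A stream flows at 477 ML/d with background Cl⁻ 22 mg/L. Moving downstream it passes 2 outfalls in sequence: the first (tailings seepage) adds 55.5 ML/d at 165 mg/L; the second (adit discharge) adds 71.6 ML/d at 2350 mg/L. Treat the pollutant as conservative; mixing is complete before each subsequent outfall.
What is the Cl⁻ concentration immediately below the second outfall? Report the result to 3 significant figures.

Outfall 1: combined Q = 532.5 ML/d; C = (477.0·22.00 + 55.50·165.0)/532.5 = 36.90 mg/L.
Outfall 2: combined Q = 604.1 ML/d; C = (532.5·36.90 + 71.60·2350)/604.1 = 311.1 mg/L.

311 mg/L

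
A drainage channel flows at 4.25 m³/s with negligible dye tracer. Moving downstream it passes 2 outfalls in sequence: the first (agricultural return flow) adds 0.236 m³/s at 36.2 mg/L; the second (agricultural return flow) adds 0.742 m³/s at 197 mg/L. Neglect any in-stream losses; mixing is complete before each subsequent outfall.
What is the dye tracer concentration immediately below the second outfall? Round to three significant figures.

29.6 mg/L

Outfall 1: combined Q = 4.486 m³/s; C = (4.250·0 + 0.2360·36.20)/4.486 = 1.904 mg/L.
Outfall 2: combined Q = 5.228 m³/s; C = (4.486·1.904 + 0.7420·197.0)/5.228 = 29.59 mg/L.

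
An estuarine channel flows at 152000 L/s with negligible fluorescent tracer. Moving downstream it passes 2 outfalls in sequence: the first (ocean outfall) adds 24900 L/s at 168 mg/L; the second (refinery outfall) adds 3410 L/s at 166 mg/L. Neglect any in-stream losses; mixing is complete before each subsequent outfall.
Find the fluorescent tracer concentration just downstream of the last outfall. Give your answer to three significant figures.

Below outfall 1: Q → 176900 L/s, C = (152000·0 + 24900·168.0)/176900 = 23.65 mg/L.
Below outfall 2: Q → 180300 L/s, C = (176900·23.65 + 3410·166.0)/180300 = 26.34 mg/L.

26.3 mg/L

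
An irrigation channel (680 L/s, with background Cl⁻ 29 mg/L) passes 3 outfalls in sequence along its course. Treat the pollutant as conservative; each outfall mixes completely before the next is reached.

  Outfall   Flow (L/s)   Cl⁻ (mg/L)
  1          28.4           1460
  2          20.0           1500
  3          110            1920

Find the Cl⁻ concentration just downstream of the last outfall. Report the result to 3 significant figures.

361 mg/L

Below outfall 1: Q → 708.4 L/s, C = (680.0·29.00 + 28.40·1460)/708.4 = 86.37 mg/L.
Below outfall 2: Q → 728.4 L/s, C = (708.4·86.37 + 20.00·1500)/728.4 = 125.2 mg/L.
Below outfall 3: Q → 838.4 L/s, C = (728.4·125.2 + 110.0·1920)/838.4 = 360.7 mg/L.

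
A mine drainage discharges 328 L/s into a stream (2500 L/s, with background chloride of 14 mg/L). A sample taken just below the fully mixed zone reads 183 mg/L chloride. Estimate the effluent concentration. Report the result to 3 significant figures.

1470 mg/L

Mass balance: 2500·14.00 + 328.0·Cₑ = 2828·183.0
→ Cₑ = (2828·183.0 − 2500·14.00) / 328.0 = 1471 mg/L.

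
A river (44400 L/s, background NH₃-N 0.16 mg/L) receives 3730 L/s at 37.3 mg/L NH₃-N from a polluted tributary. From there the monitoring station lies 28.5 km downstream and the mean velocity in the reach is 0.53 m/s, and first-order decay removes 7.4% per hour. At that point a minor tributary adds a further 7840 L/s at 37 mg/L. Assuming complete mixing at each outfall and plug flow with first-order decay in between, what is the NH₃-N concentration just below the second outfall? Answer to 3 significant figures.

6.01 mg/L

Mass balance: C = (44400·0.1600 + 3730·37.30) / 48130 = 146200/48130 = 3.038 mg/L; combined flow 48130 L/s.
Travel time t = 28.5·1000 / 0.53 = 53770 s = 14.94 h.
7.4%/h lost → k = −ln(1 − 0.074) = 0.07688 h⁻¹.
Applying C = C₀e^(−kt): 3.038 × 0.3172 = 0.9636 mg/L.
At the second outfall, C = (48130·0.9636 + 7840·37.00) / (48130 + 7840) = 6.011 mg/L.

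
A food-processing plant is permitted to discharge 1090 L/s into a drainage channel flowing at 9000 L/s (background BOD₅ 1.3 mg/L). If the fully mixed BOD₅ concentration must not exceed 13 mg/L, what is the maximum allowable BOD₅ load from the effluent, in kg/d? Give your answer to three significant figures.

10300 kg/d

Mass balance at the limit: 9000·1.300 + 1090·Cₑ = 10090·13 → Cₑ = 109.6 mg/L.
1090 L/s = 1.090 m³/s. Load = 1.090 m³/s × 109.6 g/m³ × 86 400 s/d = 10320 kg/d.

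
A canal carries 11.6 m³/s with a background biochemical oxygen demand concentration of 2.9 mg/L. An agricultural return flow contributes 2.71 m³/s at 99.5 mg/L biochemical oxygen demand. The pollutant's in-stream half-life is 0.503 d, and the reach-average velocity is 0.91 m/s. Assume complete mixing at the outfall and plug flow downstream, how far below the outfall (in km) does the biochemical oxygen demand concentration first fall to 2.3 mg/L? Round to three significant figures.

127 km

Mass balance: C = (11.60·2.900 + 2.710·99.50) / 14.31 = 303.3/14.31 = 21.19 mg/L.
Half-life 0.503 d → k = ln 2 / 0.503 = 1.378 d⁻¹.
Set 21.19·exp(−k·t) = 2.3 → t = ln(21.19/2.3)/k = 139200 s = 38.68 h.
Distance = v·t = 0.91·139200 = 126700 m = 126.7 km.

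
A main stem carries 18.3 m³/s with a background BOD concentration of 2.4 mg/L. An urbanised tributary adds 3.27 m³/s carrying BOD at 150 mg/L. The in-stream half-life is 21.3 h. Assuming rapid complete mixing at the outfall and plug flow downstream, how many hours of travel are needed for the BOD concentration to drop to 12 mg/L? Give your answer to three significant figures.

22.3 h

Mass balance: C = (18.30·2.400 + 3.270·150.0) / 21.57 = 534.4/21.57 = 24.78 mg/L.
Half-life 21.3 h → k = ln 2 / 21.3 = 0.03254 h⁻¹ = 0.7810 d⁻¹.
24.78·exp(−k·t) = 12 → t = ln(24.78/12)/k = 80200 s = 22.28 h.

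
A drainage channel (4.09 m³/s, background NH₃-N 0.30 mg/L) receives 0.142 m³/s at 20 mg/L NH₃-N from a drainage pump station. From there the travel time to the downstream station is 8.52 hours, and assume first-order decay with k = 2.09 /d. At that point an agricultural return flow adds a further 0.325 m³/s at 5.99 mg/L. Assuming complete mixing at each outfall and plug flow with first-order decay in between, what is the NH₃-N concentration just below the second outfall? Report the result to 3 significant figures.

Flow-weighted average: C = (4.090·0.3000 + 0.1420·20.00) / 4.232 = 4.067/4.232 = 0.9610 mg/L; combined flow 4.232 m³/s.
After decay, C = 0.9610 × e^(−kt) = 0.9610 × 0.4762 = 0.4576 mg/L.
At the second outfall, C = (4.232·0.4576 + 0.3250·5.990) / (4.232 + 0.3250) = 0.8522 mg/L.

0.852 mg/L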